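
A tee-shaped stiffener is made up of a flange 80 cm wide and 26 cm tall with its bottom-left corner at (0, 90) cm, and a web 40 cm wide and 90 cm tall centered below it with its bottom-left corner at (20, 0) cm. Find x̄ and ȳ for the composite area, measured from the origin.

x̄ = 40.00 cm, ȳ = 66.24 cm

web: A = 40 × 90 = 3600.00, centroid at (40.00, 45.00).
flange: A = 80 × 26 = 2080.00, centroid at (40.00, 103.00).
ΣA = 5680.00 cm²
ΣAx̄ = (3600.00)(40.00) + (2080.00)(40.00) = 227200.00 cm³
ΣAȳ = (3600.00)(45.00) + (2080.00)(103.00) = 376240.00 cm³
x̄ = 227200.00 / 5680.00 = 40.00 cm
ȳ = 376240.00 / 5680.00 = 66.24 cm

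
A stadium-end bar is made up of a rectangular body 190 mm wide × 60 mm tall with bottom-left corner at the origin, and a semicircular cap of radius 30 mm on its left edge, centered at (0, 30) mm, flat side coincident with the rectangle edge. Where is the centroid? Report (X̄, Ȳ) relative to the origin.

rectangular body: A = 190 × 60 = 11400.00, centroid at (95.00, 30.00).
semicircular end: A = ½π·30² = 1413.72, centroid at (-12.73, 30.00).
ΣA = 12813.72 mm², ΣAX̄ = 1065000.00 mm³, ΣAȲ = 384411.50 mm³.
X̄ = 1065000.00/12813.72 = 83.11 mm; Ȳ = 384411.50/12813.72 = 30.00 mm.

X̄ = 83.11 mm, Ȳ = 30.00 mm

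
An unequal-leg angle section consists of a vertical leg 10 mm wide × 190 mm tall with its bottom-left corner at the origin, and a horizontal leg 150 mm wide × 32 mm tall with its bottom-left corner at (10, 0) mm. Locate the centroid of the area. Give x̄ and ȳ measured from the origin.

vertical leg: A = 10 × 190 = 1900.00, centroid at (5.00, 95.00).
horizontal leg: A = 150 × 32 = 4800.00, centroid at (85.00, 16.00).
ΣA = 6700.00 mm²
ΣAx̄ = (1900.00)(5.00) + (4800.00)(85.00) = 417500.00 mm³
ΣAȳ = (1900.00)(95.00) + (4800.00)(16.00) = 257300.00 mm³
x̄ = 417500.00 / 6700.00 = 62.31 mm
ȳ = 257300.00 / 6700.00 = 38.40 mm

x̄ = 62.31 mm, ȳ = 38.40 mm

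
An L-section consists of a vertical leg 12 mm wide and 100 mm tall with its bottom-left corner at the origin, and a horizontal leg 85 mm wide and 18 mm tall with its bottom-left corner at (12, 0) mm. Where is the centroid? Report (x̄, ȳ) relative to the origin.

x̄ = 33.18 mm, ȳ = 27.02 mm

vertical leg: A = 12 × 100 = 1200.00, centroid at (6.00, 50.00).
horizontal leg: A = 85 × 18 = 1530.00, centroid at (54.50, 9.00).
ΣA = 2730.00 mm², ΣAx̄ = 90585.00 mm³, ΣAȳ = 73770.00 mm³.
x̄ = 90585.00/2730.00 = 33.18 mm; ȳ = 73770.00/2730.00 = 27.02 mm.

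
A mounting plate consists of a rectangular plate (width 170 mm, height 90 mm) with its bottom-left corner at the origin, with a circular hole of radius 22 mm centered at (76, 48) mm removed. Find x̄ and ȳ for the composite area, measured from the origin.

x̄ = 85.99 mm, ȳ = 44.67 mm

Part | A | x̄ᵢ | ȳᵢ | A·x̄ᵢ | A·ȳᵢ
plate | 15300.00 | 85.00 | 45.00 | 1300500.00 | 688500.00
hole | -1520.53 | 76.00 | 48.00 | -115560.34 | -72985.48
Σ | 13779.47 |  |  | 1184939.66 | 615514.52
x̄ = 1184939.66 / 13779.47 = 85.99 mm
ȳ = 615514.52 / 13779.47 = 44.67 mm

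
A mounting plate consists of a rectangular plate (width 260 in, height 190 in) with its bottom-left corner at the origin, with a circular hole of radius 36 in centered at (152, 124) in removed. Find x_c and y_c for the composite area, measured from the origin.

x_c = 128.02 in, y_c = 92.40 in

plate: A = 260 × 190 = 49400.00, centroid at (130.00, 95.00).
hole: A = −π·36² = -4071.50, centroid at (152.00, 124.00).
ΣA = 45328.50 in²
ΣAx_c = (49400.00)(130.00) + (-4071.50)(152.00) = 5803131.38 in³
ΣAy_c = (49400.00)(95.00) + (-4071.50)(124.00) = 4188133.49 in³
x_c = 5803131.38 / 45328.50 = 128.02 in
y_c = 4188133.49 / 45328.50 = 92.40 in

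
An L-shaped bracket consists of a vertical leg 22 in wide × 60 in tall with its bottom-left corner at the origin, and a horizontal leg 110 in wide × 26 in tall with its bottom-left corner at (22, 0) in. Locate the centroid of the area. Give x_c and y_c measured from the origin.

x_c = 56.16 in, y_c = 18.37 in

Part | A | x̄ᵢ | ȳᵢ | A·x̄ᵢ | A·ȳᵢ
vertical leg | 1320.00 | 11.00 | 30.00 | 14520.00 | 39600.00
horizontal leg | 2860.00 | 77.00 | 13.00 | 220220.00 | 37180.00
Σ | 4180.00 |  |  | 234740.00 | 76780.00
x_c = 234740.00 / 4180.00 = 56.16 in
y_c = 76780.00 / 4180.00 = 18.37 in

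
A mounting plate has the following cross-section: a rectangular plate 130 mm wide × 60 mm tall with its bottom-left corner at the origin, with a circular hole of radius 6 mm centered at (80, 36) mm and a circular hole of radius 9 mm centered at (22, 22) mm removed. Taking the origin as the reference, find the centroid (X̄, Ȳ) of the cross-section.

X̄ = 66.24 mm, Ȳ = 30.18 mm

plate: A = 130 × 60 = 7800.00, centroid at (65.00, 30.00).
hole 1: A = −π·6² = -113.10, centroid at (80.00, 36.00).
hole 2: A = −π·9² = -254.47, centroid at (22.00, 22.00).
ΣA = 7432.43 mm², ΣAX̄ = 492353.90 mm³, ΣAȲ = 224330.18 mm³.
X̄ = 492353.90/7432.43 = 66.24 mm; Ȳ = 224330.18/7432.43 = 30.18 mm.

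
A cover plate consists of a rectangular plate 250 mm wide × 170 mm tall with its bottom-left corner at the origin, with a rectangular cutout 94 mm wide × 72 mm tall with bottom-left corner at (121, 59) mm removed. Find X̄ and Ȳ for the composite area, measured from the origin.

X̄ = 116.86 mm, Ȳ = 83.11 mm

plate: A = 250 × 170 = 42500.00, centroid at (125.00, 85.00).
hole: A = −(94 × 72) = -6768.00, centroid at (168.00, 95.00).
ΣA = 35732.00 mm², ΣAX̄ = 4175476.00 mm³, ΣAȲ = 2969540.00 mm³.
X̄ = 4175476.00/35732.00 = 116.86 mm; Ȳ = 2969540.00/35732.00 = 83.11 mm.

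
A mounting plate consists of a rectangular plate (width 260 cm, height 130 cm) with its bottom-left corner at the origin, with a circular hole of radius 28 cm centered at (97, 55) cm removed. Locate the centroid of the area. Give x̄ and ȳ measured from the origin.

x̄ = 132.59 cm, ȳ = 65.79 cm

Part | A | x̄ᵢ | ȳᵢ | A·x̄ᵢ | A·ȳᵢ
plate | 33800.00 | 130.00 | 65.00 | 4394000.00 | 2197000.00
hole | -2463.01 | 97.00 | 55.00 | -238911.84 | -135465.48
Σ | 31336.99 |  |  | 4155088.16 | 2061534.52
x̄ = 4155088.16 / 31336.99 = 132.59 cm
ȳ = 2061534.52 / 31336.99 = 65.79 cm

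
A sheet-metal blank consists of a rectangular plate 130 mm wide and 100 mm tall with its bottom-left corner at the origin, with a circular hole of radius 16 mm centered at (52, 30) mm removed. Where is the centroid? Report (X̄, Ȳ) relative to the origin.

X̄ = 65.86 mm, Ȳ = 51.32 mm

Part | A | x̄ᵢ | ȳᵢ | A·x̄ᵢ | A·ȳᵢ
plate | 13000.00 | 65.00 | 50.00 | 845000.00 | 650000.00
hole | -804.25 | 52.00 | 30.00 | -41820.88 | -24127.43
Σ | 12195.75 |  |  | 803179.12 | 625872.57
X̄ = 803179.12 / 12195.75 = 65.86 mm
Ȳ = 625872.57 / 12195.75 = 51.32 mm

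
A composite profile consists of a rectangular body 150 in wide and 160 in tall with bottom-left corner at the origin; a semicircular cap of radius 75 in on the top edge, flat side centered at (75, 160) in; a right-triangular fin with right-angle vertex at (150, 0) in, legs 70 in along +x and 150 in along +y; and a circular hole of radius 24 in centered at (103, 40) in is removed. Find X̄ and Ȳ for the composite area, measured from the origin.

rectangular body: A = 150 × 160 = 24000.00, centroid at (75.00, 80.00).
semicircular top: A = ½π·75² = 8835.73, centroid at (75.00, 191.83).
triangular fin: A = ½·70·150 = 5250.00, centroid at (173.33, 50.00).
hole: A = −π·24² = -1809.56, centroid at (103.00, 40.00).
ΣA = 36276.17 in²
ΣAX̄ = (24000.00)(75.00) + (8835.73)(75.00) + (5250.00)(173.33) + (-1809.56)(103.00) = 3186295.29 in³
ΣAȲ = (24000.00)(80.00) + (8835.73)(191.83) + (5250.00)(50.00) + (-1809.56)(40.00) = 3805084.40 in³
X̄ = 3186295.29 / 36276.17 = 87.83 in
Ȳ = 3805084.40 / 36276.17 = 104.89 in

X̄ = 87.83 in, Ȳ = 104.89 in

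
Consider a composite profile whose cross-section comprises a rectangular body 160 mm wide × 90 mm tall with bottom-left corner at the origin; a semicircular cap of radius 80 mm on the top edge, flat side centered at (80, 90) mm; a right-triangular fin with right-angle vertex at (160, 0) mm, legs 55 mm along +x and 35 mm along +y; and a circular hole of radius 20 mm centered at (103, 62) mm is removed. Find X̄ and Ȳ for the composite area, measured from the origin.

X̄ = 82.72 mm, Ȳ = 75.64 mm

Part | A | x̄ᵢ | ȳᵢ | A·x̄ᵢ | A·ȳᵢ
rectangular body | 14400.00 | 80.00 | 45.00 | 1152000.00 | 648000.00
semicircular top | 10053.10 | 80.00 | 123.95 | 804247.72 | 1246112.02
triangular fin | 962.50 | 178.33 | 11.67 | 171645.83 | 11229.17
hole | -1256.64 | 103.00 | 62.00 | -129433.62 | -77911.50
Σ | 24158.96 |  |  | 1998459.94 | 1827429.69
X̄ = 1998459.94 / 24158.96 = 82.72 mm
Ȳ = 1827429.69 / 24158.96 = 75.64 mm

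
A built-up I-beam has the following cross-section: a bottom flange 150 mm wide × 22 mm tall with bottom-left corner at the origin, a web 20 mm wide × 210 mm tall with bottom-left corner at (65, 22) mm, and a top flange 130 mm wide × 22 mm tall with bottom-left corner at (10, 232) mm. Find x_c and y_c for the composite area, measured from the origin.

bottom flange: A = 150 × 22 = 3300.00, centroid at (75.00, 11.00).
web: A = 20 × 210 = 4200.00, centroid at (75.00, 127.00).
top flange: A = 130 × 22 = 2860.00, centroid at (75.00, 243.00).
ΣA = 10360.00 mm²
ΣAx_c = (3300.00)(75.00) + (4200.00)(75.00) + (2860.00)(75.00) = 777000.00 mm³
ΣAy_c = (3300.00)(11.00) + (4200.00)(127.00) + (2860.00)(243.00) = 1264680.00 mm³
x_c = 777000.00 / 10360.00 = 75.00 mm
y_c = 1264680.00 / 10360.00 = 122.07 mm

x_c = 75.00 mm, y_c = 122.07 mm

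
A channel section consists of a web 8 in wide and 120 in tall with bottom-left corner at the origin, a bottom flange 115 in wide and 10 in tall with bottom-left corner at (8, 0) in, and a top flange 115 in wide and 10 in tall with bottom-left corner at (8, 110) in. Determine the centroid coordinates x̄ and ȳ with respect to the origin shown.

web: A = 8 × 120 = 960.00, centroid at (4.00, 60.00).
bottom flange: A = 115 × 10 = 1150.00, centroid at (65.50, 5.00).
top flange: A = 115 × 10 = 1150.00, centroid at (65.50, 115.00).
ΣA = 3260.00 in²
ΣAx̄ = (960.00)(4.00) + (1150.00)(65.50) + (1150.00)(65.50) = 154490.00 in³
ΣAȳ = (960.00)(60.00) + (1150.00)(5.00) + (1150.00)(115.00) = 195600.00 in³
x̄ = 154490.00 / 3260.00 = 47.39 in
ȳ = 195600.00 / 3260.00 = 60.00 in

x̄ = 47.39 in, ȳ = 60.00 in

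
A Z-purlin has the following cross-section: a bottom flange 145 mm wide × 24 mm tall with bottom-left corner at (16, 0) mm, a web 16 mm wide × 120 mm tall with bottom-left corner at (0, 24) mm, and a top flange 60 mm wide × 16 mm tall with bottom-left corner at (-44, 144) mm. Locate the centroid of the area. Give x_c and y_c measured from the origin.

bottom flange: A = 145 × 24 = 3480.00, centroid at (88.50, 12.00).
web: A = 16 × 120 = 1920.00, centroid at (8.00, 84.00).
top flange: A = 60 × 16 = 960.00, centroid at (-14.00, 152.00).
ΣA = 6360.00 mm²
ΣAx_c = (3480.00)(88.50) + (1920.00)(8.00) + (960.00)(-14.00) = 309900.00 mm³
ΣAy_c = (3480.00)(12.00) + (1920.00)(84.00) + (960.00)(152.00) = 348960.00 mm³
x_c = 309900.00 / 6360.00 = 48.73 mm
y_c = 348960.00 / 6360.00 = 54.87 mm

x_c = 48.73 mm, y_c = 54.87 mm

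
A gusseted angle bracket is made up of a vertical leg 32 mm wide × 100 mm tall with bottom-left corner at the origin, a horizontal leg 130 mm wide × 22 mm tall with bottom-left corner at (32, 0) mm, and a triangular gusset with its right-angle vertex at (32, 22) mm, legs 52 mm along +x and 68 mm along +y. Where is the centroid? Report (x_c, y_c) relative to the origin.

vertical leg: A = 32 × 100 = 3200.00, centroid at (16.00, 50.00).
horizontal leg: A = 130 × 22 = 2860.00, centroid at (97.00, 11.00).
gusset: A = ½·52·68 = 1768.00, centroid at (49.33, 44.67).
ΣA = 7828.00 mm²
ΣAx_c = (3200.00)(16.00) + (2860.00)(97.00) + (1768.00)(49.33) = 415841.33 mm³
ΣAy_c = (3200.00)(50.00) + (2860.00)(11.00) + (1768.00)(44.67) = 270430.67 mm³
x_c = 415841.33 / 7828.00 = 53.12 mm
y_c = 270430.67 / 7828.00 = 34.55 mm

x_c = 53.12 mm, y_c = 34.55 mm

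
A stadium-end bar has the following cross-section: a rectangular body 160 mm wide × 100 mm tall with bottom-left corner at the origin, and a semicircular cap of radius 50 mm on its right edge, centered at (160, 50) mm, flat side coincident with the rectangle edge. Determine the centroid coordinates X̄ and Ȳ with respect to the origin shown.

rectangular body: A = 160 × 100 = 16000.00, centroid at (80.00, 50.00).
semicircular end: A = ½π·50² = 3926.99, centroid at (181.22, 50.00).
ΣA = 19926.99 mm²
ΣAX̄ = (16000.00)(80.00) + (3926.99)(181.22) = 1991651.86 mm³
ΣAȲ = (16000.00)(50.00) + (3926.99)(50.00) = 996349.54 mm³
X̄ = 1991651.86 / 19926.99 = 99.95 mm
Ȳ = 996349.54 / 19926.99 = 50.00 mm

X̄ = 99.95 mm, Ȳ = 50.00 mm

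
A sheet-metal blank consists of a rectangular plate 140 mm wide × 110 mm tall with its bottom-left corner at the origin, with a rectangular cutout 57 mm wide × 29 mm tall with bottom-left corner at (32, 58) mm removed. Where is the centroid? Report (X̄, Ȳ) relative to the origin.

plate: A = 140 × 110 = 15400.00, centroid at (70.00, 55.00).
hole: A = −(57 × 29) = -1653.00, centroid at (60.50, 72.50).
ΣA = 13747.00 mm²
ΣAX̄ = (15400.00)(70.00) + (-1653.00)(60.50) = 977993.50 mm³
ΣAȲ = (15400.00)(55.00) + (-1653.00)(72.50) = 727157.50 mm³
X̄ = 977993.50 / 13747.00 = 71.14 mm
Ȳ = 727157.50 / 13747.00 = 52.90 mm

X̄ = 71.14 mm, Ȳ = 52.90 mm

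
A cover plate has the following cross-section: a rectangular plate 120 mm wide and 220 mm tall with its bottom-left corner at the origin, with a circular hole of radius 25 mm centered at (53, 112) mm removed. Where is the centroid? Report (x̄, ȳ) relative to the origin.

x̄ = 60.56 mm, ȳ = 109.84 mm

plate: A = 120 × 220 = 26400.00, centroid at (60.00, 110.00).
hole: A = −π·25² = -1963.50, centroid at (53.00, 112.00).
ΣA = 24436.50 mm²
ΣAx̄ = (26400.00)(60.00) + (-1963.50)(53.00) = 1479934.74 mm³
ΣAȳ = (26400.00)(110.00) + (-1963.50)(112.00) = 2684088.51 mm³
x̄ = 1479934.74 / 24436.50 = 60.56 mm
ȳ = 2684088.51 / 24436.50 = 109.84 mm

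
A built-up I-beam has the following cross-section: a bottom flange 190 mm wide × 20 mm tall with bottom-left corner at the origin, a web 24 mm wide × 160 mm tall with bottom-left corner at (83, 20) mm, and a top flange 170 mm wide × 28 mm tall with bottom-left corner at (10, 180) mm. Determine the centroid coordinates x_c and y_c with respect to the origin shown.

x_c = 95.00 mm, y_c = 108.50 mm

bottom flange: A = 190 × 20 = 3800.00, centroid at (95.00, 10.00).
web: A = 24 × 160 = 3840.00, centroid at (95.00, 100.00).
top flange: A = 170 × 28 = 4760.00, centroid at (95.00, 194.00).
ΣA = 12400.00 mm², ΣAx_c = 1178000.00 mm³, ΣAy_c = 1345440.00 mm³.
x_c = 1178000.00/12400.00 = 95.00 mm; y_c = 1345440.00/12400.00 = 108.50 mm.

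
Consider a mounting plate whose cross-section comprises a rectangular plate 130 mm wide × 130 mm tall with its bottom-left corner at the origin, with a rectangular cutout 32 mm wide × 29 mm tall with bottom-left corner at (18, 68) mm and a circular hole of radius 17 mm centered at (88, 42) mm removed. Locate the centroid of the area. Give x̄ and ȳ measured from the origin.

x̄ = 65.52 mm, ȳ = 65.31 mm

Part | A | x̄ᵢ | ȳᵢ | A·x̄ᵢ | A·ȳᵢ
plate | 16900.00 | 65.00 | 65.00 | 1098500.00 | 1098500.00
hole 1 | -928.00 | 34.00 | 82.50 | -31552.00 | -76560.00
hole 2 | -907.92 | 88.00 | 42.00 | -79896.98 | -38132.65
Σ | 15064.08 |  |  | 987051.02 | 983807.35
x̄ = 987051.02 / 15064.08 = 65.52 mm
ȳ = 983807.35 / 15064.08 = 65.31 mm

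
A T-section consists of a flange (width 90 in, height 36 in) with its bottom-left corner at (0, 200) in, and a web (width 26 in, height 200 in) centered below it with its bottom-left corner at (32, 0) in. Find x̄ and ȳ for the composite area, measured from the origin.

x̄ = 45.00 in, ȳ = 145.30 in

Part | A | x̄ᵢ | ȳᵢ | A·x̄ᵢ | A·ȳᵢ
web | 5200.00 | 45.00 | 100.00 | 234000.00 | 520000.00
flange | 3240.00 | 45.00 | 218.00 | 145800.00 | 706320.00
Σ | 8440.00 |  |  | 379800.00 | 1226320.00
x̄ = 379800.00 / 8440.00 = 45.00 in
ȳ = 1226320.00 / 8440.00 = 145.30 in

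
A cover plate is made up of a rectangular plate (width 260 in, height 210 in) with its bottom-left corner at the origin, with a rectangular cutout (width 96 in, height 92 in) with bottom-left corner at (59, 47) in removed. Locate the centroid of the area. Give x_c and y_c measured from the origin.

x_c = 134.44 in, y_c = 107.32 in

plate: A = 260 × 210 = 54600.00, centroid at (130.00, 105.00).
hole: A = −(96 × 92) = -8832.00, centroid at (107.00, 93.00).
ΣA = 45768.00 in²
ΣAx_c = (54600.00)(130.00) + (-8832.00)(107.00) = 6152976.00 in³
ΣAy_c = (54600.00)(105.00) + (-8832.00)(93.00) = 4911624.00 in³
x_c = 6152976.00 / 45768.00 = 134.44 in
y_c = 4911624.00 / 45768.00 = 107.32 in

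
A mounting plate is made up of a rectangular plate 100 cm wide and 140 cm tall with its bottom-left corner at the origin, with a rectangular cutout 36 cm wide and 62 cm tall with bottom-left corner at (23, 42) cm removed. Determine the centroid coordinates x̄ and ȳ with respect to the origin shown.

x̄ = 51.71 cm, ȳ = 69.43 cm

plate: A = 100 × 140 = 14000.00, centroid at (50.00, 70.00).
hole: A = −(36 × 62) = -2232.00, centroid at (41.00, 73.00).
ΣA = 11768.00 cm²
ΣAx̄ = (14000.00)(50.00) + (-2232.00)(41.00) = 608488.00 cm³
ΣAȳ = (14000.00)(70.00) + (-2232.00)(73.00) = 817064.00 cm³
x̄ = 608488.00 / 11768.00 = 51.71 cm
ȳ = 817064.00 / 11768.00 = 69.43 cm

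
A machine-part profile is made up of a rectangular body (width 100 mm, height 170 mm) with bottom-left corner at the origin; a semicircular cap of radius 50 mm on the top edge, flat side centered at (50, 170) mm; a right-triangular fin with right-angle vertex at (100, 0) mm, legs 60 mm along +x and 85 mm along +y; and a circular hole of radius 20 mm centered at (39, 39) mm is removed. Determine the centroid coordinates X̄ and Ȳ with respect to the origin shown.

rectangular body: A = 100 × 170 = 17000.00, centroid at (50.00, 85.00).
semicircular top: A = ½π·50² = 3926.99, centroid at (50.00, 191.22).
triangular fin: A = ½·60·85 = 2550.00, centroid at (120.00, 28.33).
hole: A = −π·20² = -1256.64, centroid at (39.00, 39.00).
ΣA = 22220.35 mm², ΣAX̄ = 1303340.70 mm³, ΣAȲ = 2219162.93 mm³.
X̄ = 1303340.70/22220.35 = 58.66 mm; Ȳ = 2219162.93/22220.35 = 99.87 mm.

X̄ = 58.66 mm, Ȳ = 99.87 mm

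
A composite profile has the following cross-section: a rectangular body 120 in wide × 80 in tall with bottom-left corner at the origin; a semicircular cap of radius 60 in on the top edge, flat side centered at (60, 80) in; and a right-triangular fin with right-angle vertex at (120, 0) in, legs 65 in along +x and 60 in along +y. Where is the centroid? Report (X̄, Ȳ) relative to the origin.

Part | A | x̄ᵢ | ȳᵢ | A·x̄ᵢ | A·ȳᵢ
rectangular body | 9600.00 | 60.00 | 40.00 | 576000.00 | 384000.00
semicircular top | 5654.87 | 60.00 | 105.46 | 339292.01 | 596389.34
triangular fin | 1950.00 | 141.67 | 20.00 | 276250.00 | 39000.00
Σ | 17204.87 |  |  | 1191542.01 | 1019389.34
X̄ = 1191542.01 / 17204.87 = 69.26 in
Ȳ = 1019389.34 / 17204.87 = 59.25 in

X̄ = 69.26 in, Ȳ = 59.25 in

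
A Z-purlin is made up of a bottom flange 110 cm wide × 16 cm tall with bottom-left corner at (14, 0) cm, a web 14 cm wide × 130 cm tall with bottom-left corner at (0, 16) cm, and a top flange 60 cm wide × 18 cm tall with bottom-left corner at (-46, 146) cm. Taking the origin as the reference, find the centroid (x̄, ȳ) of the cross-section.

Part | A | x̄ᵢ | ȳᵢ | A·x̄ᵢ | A·ȳᵢ
bottom flange | 1760.00 | 69.00 | 8.00 | 121440.00 | 14080.00
web | 1820.00 | 7.00 | 81.00 | 12740.00 | 147420.00
top flange | 1080.00 | -16.00 | 155.00 | -17280.00 | 167400.00
Σ | 4660.00 |  |  | 116900.00 | 328900.00
x̄ = 116900.00 / 4660.00 = 25.09 cm
ȳ = 328900.00 / 4660.00 = 70.58 cm

x̄ = 25.09 cm, ȳ = 70.58 cm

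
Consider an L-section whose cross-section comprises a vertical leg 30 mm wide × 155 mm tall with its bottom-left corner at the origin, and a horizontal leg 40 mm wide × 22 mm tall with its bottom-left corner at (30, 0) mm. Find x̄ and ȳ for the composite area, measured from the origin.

x̄ = 20.57 mm, ȳ = 66.92 mm

Part | A | x̄ᵢ | ȳᵢ | A·x̄ᵢ | A·ȳᵢ
vertical leg | 4650.00 | 15.00 | 77.50 | 69750.00 | 360375.00
horizontal leg | 880.00 | 50.00 | 11.00 | 44000.00 | 9680.00
Σ | 5530.00 |  |  | 113750.00 | 370055.00
x̄ = 113750.00 / 5530.00 = 20.57 mm
ȳ = 370055.00 / 5530.00 = 66.92 mm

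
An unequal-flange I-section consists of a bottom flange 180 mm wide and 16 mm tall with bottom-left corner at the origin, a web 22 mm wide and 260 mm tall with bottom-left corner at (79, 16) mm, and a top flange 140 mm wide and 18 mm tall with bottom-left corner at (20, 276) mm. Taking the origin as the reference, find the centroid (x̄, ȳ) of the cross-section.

x̄ = 90.00 mm, ȳ = 141.76 mm

bottom flange: A = 180 × 16 = 2880.00, centroid at (90.00, 8.00).
web: A = 22 × 260 = 5720.00, centroid at (90.00, 146.00).
top flange: A = 140 × 18 = 2520.00, centroid at (90.00, 285.00).
ΣA = 11120.00 mm²
ΣAx̄ = (2880.00)(90.00) + (5720.00)(90.00) + (2520.00)(90.00) = 1000800.00 mm³
ΣAȳ = (2880.00)(8.00) + (5720.00)(146.00) + (2520.00)(285.00) = 1576360.00 mm³
x̄ = 1000800.00 / 11120.00 = 90.00 mm
ȳ = 1576360.00 / 11120.00 = 141.76 mm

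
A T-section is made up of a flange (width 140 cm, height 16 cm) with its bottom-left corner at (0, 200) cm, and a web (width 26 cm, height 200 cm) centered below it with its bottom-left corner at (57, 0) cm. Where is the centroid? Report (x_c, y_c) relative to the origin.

x_c = 70.00 cm, y_c = 132.52 cm

web: A = 26 × 200 = 5200.00, centroid at (70.00, 100.00).
flange: A = 140 × 16 = 2240.00, centroid at (70.00, 208.00).
ΣA = 7440.00 cm²
ΣAx_c = (5200.00)(70.00) + (2240.00)(70.00) = 520800.00 cm³
ΣAy_c = (5200.00)(100.00) + (2240.00)(208.00) = 985920.00 cm³
x_c = 520800.00 / 7440.00 = 70.00 cm
y_c = 985920.00 / 7440.00 = 132.52 cm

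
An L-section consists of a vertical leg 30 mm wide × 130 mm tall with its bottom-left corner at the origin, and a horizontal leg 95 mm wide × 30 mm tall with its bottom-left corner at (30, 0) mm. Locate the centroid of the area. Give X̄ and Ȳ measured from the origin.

X̄ = 41.39 mm, Ȳ = 43.89 mm

Part | A | x̄ᵢ | ȳᵢ | A·x̄ᵢ | A·ȳᵢ
vertical leg | 3900.00 | 15.00 | 65.00 | 58500.00 | 253500.00
horizontal leg | 2850.00 | 77.50 | 15.00 | 220875.00 | 42750.00
Σ | 6750.00 |  |  | 279375.00 | 296250.00
X̄ = 279375.00 / 6750.00 = 41.39 mm
Ȳ = 296250.00 / 6750.00 = 43.89 mm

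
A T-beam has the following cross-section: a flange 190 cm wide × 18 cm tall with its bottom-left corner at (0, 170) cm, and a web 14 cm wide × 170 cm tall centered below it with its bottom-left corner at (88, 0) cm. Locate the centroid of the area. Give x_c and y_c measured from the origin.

web: A = 14 × 170 = 2380.00, centroid at (95.00, 85.00).
flange: A = 190 × 18 = 3420.00, centroid at (95.00, 179.00).
ΣA = 5800.00 cm²
ΣAx_c = (2380.00)(95.00) + (3420.00)(95.00) = 551000.00 cm³
ΣAy_c = (2380.00)(85.00) + (3420.00)(179.00) = 814480.00 cm³
x_c = 551000.00 / 5800.00 = 95.00 cm
y_c = 814480.00 / 5800.00 = 140.43 cm

x_c = 95.00 cm, y_c = 140.43 cm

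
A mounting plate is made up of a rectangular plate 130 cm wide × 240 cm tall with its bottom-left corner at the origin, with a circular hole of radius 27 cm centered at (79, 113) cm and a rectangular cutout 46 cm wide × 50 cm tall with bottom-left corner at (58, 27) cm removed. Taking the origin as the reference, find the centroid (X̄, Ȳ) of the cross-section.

X̄ = 62.41 cm, Ȳ = 126.48 cm

Part | A | x̄ᵢ | ȳᵢ | A·x̄ᵢ | A·ȳᵢ
plate | 31200.00 | 65.00 | 120.00 | 2028000.00 | 3744000.00
hole 1 | -2290.22 | 79.00 | 113.00 | -180927.46 | -258794.98
hole 2 | -2300.00 | 81.00 | 52.00 | -186300.00 | -119600.00
Σ | 26609.78 |  |  | 1660772.54 | 3365605.02
X̄ = 1660772.54 / 26609.78 = 62.41 cm
Ȳ = 3365605.02 / 26609.78 = 126.48 cm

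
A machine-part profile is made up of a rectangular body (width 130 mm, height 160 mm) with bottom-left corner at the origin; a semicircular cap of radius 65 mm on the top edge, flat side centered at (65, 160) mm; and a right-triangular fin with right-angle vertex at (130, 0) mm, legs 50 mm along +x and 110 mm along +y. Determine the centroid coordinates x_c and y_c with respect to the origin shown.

x_c = 72.44 mm, y_c = 99.71 mm

Part | A | x̄ᵢ | ȳᵢ | A·x̄ᵢ | A·ȳᵢ
rectangular body | 20800.00 | 65.00 | 80.00 | 1352000.00 | 1664000.00
semicircular top | 6636.61 | 65.00 | 187.59 | 431379.94 | 1244941.65
triangular fin | 2750.00 | 146.67 | 36.67 | 403333.33 | 100833.33
Σ | 30186.61 |  |  | 2186713.27 | 3009774.98
x_c = 2186713.27 / 30186.61 = 72.44 mm
y_c = 3009774.98 / 30186.61 = 99.71 mm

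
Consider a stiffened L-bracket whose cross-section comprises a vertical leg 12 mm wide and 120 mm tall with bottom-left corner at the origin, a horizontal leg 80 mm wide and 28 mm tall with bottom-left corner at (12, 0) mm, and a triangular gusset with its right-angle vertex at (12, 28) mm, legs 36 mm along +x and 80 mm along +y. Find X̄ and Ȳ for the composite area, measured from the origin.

X̄ = 31.19 mm, Ȳ = 38.38 mm

Part | A | x̄ᵢ | ȳᵢ | A·x̄ᵢ | A·ȳᵢ
vertical leg | 1440.00 | 6.00 | 60.00 | 8640.00 | 86400.00
horizontal leg | 2240.00 | 52.00 | 14.00 | 116480.00 | 31360.00
gusset | 1440.00 | 24.00 | 54.67 | 34560.00 | 78720.00
Σ | 5120.00 |  |  | 159680.00 | 196480.00
X̄ = 159680.00 / 5120.00 = 31.19 mm
Ȳ = 196480.00 / 5120.00 = 38.38 mm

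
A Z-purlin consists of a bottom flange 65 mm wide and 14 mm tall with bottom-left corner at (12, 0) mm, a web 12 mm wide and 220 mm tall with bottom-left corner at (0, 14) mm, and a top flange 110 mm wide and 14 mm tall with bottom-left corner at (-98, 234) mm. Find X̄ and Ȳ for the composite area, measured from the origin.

Part | A | x̄ᵢ | ȳᵢ | A·x̄ᵢ | A·ȳᵢ
bottom flange | 910.00 | 44.50 | 7.00 | 40495.00 | 6370.00
web | 2640.00 | 6.00 | 124.00 | 15840.00 | 327360.00
top flange | 1540.00 | -43.00 | 241.00 | -66220.00 | 371140.00
Σ | 5090.00 |  |  | -9885.00 | 704870.00
X̄ = -9885.00 / 5090.00 = -1.94 mm
Ȳ = 704870.00 / 5090.00 = 138.48 mm

X̄ = -1.94 mm, Ȳ = 138.48 mm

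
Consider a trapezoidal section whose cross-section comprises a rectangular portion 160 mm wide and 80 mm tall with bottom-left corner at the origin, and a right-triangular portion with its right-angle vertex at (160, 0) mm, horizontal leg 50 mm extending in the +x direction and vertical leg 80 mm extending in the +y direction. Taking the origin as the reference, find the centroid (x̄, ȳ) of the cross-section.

x̄ = 93.06 mm, ȳ = 38.20 mm

rectangular portion: A = 160 × 80 = 12800.00, centroid at (80.00, 40.00).
triangular portion: A = ½·50·80 = 2000.00, centroid at (176.67, 26.67).
ΣA = 14800.00 mm²
ΣAx̄ = (12800.00)(80.00) + (2000.00)(176.67) = 1377333.33 mm³
ΣAȳ = (12800.00)(40.00) + (2000.00)(26.67) = 565333.33 mm³
x̄ = 1377333.33 / 14800.00 = 93.06 mm
ȳ = 565333.33 / 14800.00 = 38.20 mm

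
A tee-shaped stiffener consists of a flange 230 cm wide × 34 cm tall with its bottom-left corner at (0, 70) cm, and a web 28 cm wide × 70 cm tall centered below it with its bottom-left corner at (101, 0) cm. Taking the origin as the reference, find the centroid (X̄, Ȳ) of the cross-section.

X̄ = 115.00 cm, Ȳ = 76.58 cm

Part | A | x̄ᵢ | ȳᵢ | A·x̄ᵢ | A·ȳᵢ
web | 1960.00 | 115.00 | 35.00 | 225400.00 | 68600.00
flange | 7820.00 | 115.00 | 87.00 | 899300.00 | 680340.00
Σ | 9780.00 |  |  | 1124700.00 | 748940.00
X̄ = 1124700.00 / 9780.00 = 115.00 cm
Ȳ = 748940.00 / 9780.00 = 76.58 cm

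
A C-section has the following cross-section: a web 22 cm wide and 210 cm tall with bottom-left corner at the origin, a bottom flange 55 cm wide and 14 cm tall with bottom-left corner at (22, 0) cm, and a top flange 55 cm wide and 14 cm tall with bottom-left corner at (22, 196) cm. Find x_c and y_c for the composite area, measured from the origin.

x_c = 20.62 cm, y_c = 105.00 cm

web: A = 22 × 210 = 4620.00, centroid at (11.00, 105.00).
bottom flange: A = 55 × 14 = 770.00, centroid at (49.50, 7.00).
top flange: A = 55 × 14 = 770.00, centroid at (49.50, 203.00).
ΣA = 6160.00 cm²
ΣAx_c = (4620.00)(11.00) + (770.00)(49.50) + (770.00)(49.50) = 127050.00 cm³
ΣAy_c = (4620.00)(105.00) + (770.00)(7.00) + (770.00)(203.00) = 646800.00 cm³
x_c = 127050.00 / 6160.00 = 20.62 cm
y_c = 646800.00 / 6160.00 = 105.00 cm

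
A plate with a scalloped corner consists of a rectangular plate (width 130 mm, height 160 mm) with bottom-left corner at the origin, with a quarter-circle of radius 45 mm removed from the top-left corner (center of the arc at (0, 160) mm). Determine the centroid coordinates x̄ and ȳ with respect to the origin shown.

x̄ = 68.80 mm, ȳ = 74.96 mm

plate: A = 130 × 160 = 20800.00, centroid at (65.00, 80.00).
removed quarter-circle: A = −¼π·45² = -1590.43, centroid at (19.10, 140.90).
ΣA = 19209.57 mm²
ΣAx̄ = (20800.00)(65.00) + (-1590.43)(19.10) = 1321625.00 mm³
ΣAȳ = (20800.00)(80.00) + (-1590.43)(140.90) = 1439906.00 mm³
x̄ = 1321625.00 / 19209.57 = 68.80 mm
ȳ = 1439906.00 / 19209.57 = 74.96 mm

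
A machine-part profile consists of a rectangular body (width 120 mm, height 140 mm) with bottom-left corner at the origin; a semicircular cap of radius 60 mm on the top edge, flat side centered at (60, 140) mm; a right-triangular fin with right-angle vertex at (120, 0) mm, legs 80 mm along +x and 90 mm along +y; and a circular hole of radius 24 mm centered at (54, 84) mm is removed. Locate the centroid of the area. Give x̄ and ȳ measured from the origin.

x̄ = 73.32 mm, ȳ = 85.28 mm

rectangular body: A = 120 × 140 = 16800.00, centroid at (60.00, 70.00).
semicircular top: A = ½π·60² = 5654.87, centroid at (60.00, 165.46).
triangular fin: A = ½·80·90 = 3600.00, centroid at (146.67, 30.00).
hole: A = −π·24² = -1809.56, centroid at (54.00, 84.00).
ΣA = 24245.31 mm², ΣAx̄ = 1777575.91 mm³, ΣAȳ = 2067678.53 mm³.
x̄ = 1777575.91/24245.31 = 73.32 mm; ȳ = 2067678.53/24245.31 = 85.28 mm.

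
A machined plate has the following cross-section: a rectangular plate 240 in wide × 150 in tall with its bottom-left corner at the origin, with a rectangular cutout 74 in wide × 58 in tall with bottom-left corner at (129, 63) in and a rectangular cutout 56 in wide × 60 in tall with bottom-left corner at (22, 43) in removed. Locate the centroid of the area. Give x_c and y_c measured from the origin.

x_c = 121.33 in, y_c = 72.66 in

plate: A = 240 × 150 = 36000.00, centroid at (120.00, 75.00).
hole 1: A = −(74 × 58) = -4292.00, centroid at (166.00, 92.00).
hole 2: A = −(56 × 60) = -3360.00, centroid at (50.00, 73.00).
ΣA = 28348.00 in²
ΣAx_c = (36000.00)(120.00) + (-4292.00)(166.00) + (-3360.00)(50.00) = 3439528.00 in³
ΣAy_c = (36000.00)(75.00) + (-4292.00)(92.00) + (-3360.00)(73.00) = 2059856.00 in³
x_c = 3439528.00 / 28348.00 = 121.33 in
y_c = 2059856.00 / 28348.00 = 72.66 in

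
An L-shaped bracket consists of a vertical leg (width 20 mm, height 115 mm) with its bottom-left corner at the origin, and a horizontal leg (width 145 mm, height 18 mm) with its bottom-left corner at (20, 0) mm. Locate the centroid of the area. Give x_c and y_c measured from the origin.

vertical leg: A = 20 × 115 = 2300.00, centroid at (10.00, 57.50).
horizontal leg: A = 145 × 18 = 2610.00, centroid at (92.50, 9.00).
ΣA = 4910.00 mm², ΣAx_c = 264425.00 mm³, ΣAy_c = 155740.00 mm³.
x_c = 264425.00/4910.00 = 53.85 mm; y_c = 155740.00/4910.00 = 31.72 mm.

x_c = 53.85 mm, y_c = 31.72 mm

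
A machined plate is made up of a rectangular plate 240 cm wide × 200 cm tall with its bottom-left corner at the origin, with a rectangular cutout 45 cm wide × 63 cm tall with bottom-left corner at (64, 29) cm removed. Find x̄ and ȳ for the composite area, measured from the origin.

x̄ = 122.10 cm, ȳ = 102.48 cm

plate: A = 240 × 200 = 48000.00, centroid at (120.00, 100.00).
hole: A = −(45 × 63) = -2835.00, centroid at (86.50, 60.50).
ΣA = 45165.00 cm²
ΣAx̄ = (48000.00)(120.00) + (-2835.00)(86.50) = 5514772.50 cm³
ΣAȳ = (48000.00)(100.00) + (-2835.00)(60.50) = 4628482.50 cm³
x̄ = 5514772.50 / 45165.00 = 122.10 cm
ȳ = 4628482.50 / 45165.00 = 102.48 cm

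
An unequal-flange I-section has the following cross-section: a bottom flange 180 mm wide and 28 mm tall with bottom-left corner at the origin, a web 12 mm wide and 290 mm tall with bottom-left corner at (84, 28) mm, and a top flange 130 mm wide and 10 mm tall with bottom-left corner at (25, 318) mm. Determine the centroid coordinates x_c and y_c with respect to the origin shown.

bottom flange: A = 180 × 28 = 5040.00, centroid at (90.00, 14.00).
web: A = 12 × 290 = 3480.00, centroid at (90.00, 173.00).
top flange: A = 130 × 10 = 1300.00, centroid at (90.00, 323.00).
ΣA = 9820.00 mm², ΣAx_c = 883800.00 mm³, ΣAy_c = 1092500.00 mm³.
x_c = 883800.00/9820.00 = 90.00 mm; y_c = 1092500.00/9820.00 = 111.25 mm.

x_c = 90.00 mm, y_c = 111.25 mm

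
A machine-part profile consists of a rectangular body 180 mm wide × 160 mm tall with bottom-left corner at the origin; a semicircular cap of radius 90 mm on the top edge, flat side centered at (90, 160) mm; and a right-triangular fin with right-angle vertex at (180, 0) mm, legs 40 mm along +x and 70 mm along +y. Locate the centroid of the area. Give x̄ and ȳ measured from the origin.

x̄ = 93.37 mm, ȳ = 113.19 mm

rectangular body: A = 180 × 160 = 28800.00, centroid at (90.00, 80.00).
semicircular top: A = ½π·90² = 12723.45, centroid at (90.00, 198.20).
triangular fin: A = ½·40·70 = 1400.00, centroid at (193.33, 23.33).
ΣA = 42923.45 mm²
ΣAx̄ = (28800.00)(90.00) + (12723.45)(90.00) + (1400.00)(193.33) = 4007777.19 mm³
ΣAȳ = (28800.00)(80.00) + (12723.45)(198.20) + (1400.00)(23.33) = 4858418.71 mm³
x̄ = 4007777.19 / 42923.45 = 93.37 mm
ȳ = 4858418.71 / 42923.45 = 113.19 mm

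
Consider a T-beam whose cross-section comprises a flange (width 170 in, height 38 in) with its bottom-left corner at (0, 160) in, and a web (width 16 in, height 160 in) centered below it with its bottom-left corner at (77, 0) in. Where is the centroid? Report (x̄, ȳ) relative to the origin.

web: A = 16 × 160 = 2560.00, centroid at (85.00, 80.00).
flange: A = 170 × 38 = 6460.00, centroid at (85.00, 179.00).
ΣA = 9020.00 in²
ΣAx̄ = (2560.00)(85.00) + (6460.00)(85.00) = 766700.00 in³
ΣAȳ = (2560.00)(80.00) + (6460.00)(179.00) = 1361140.00 in³
x̄ = 766700.00 / 9020.00 = 85.00 in
ȳ = 1361140.00 / 9020.00 = 150.90 in

x̄ = 85.00 in, ȳ = 150.90 in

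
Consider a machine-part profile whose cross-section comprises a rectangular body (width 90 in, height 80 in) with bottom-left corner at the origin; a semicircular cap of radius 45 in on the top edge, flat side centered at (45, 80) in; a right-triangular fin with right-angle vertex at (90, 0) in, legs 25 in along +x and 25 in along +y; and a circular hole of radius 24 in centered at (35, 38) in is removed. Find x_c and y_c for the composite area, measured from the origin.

x_c = 48.91 in, y_c = 60.45 in

Part | A | x̄ᵢ | ȳᵢ | A·x̄ᵢ | A·ȳᵢ
rectangular body | 7200.00 | 45.00 | 40.00 | 324000.00 | 288000.00
semicircular top | 3180.86 | 45.00 | 99.10 | 143138.82 | 315219.00
triangular fin | 312.50 | 98.33 | 8.33 | 30729.17 | 2604.17
hole | -1809.56 | 35.00 | 38.00 | -63334.51 | -68763.18
Σ | 8883.81 |  |  | 434533.47 | 537059.99
x_c = 434533.47 / 8883.81 = 48.91 in
y_c = 537059.99 / 8883.81 = 60.45 in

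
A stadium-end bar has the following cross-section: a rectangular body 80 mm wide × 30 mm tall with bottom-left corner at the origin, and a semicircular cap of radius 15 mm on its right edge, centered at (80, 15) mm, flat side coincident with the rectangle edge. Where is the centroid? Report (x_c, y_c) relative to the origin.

rectangular body: A = 80 × 30 = 2400.00, centroid at (40.00, 15.00).
semicircular end: A = ½π·15² = 353.43, centroid at (86.37, 15.00).
ΣA = 2753.43 mm², ΣAx_c = 126524.33 mm³, ΣAy_c = 41301.44 mm³.
x_c = 126524.33/2753.43 = 45.95 mm; y_c = 41301.44/2753.43 = 15.00 mm.

x_c = 45.95 mm, y_c = 15.00 mm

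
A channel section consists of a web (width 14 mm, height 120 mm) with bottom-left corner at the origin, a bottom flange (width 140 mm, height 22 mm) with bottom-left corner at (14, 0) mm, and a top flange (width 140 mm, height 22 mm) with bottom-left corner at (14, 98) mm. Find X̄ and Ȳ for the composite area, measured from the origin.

Part | A | x̄ᵢ | ȳᵢ | A·x̄ᵢ | A·ȳᵢ
web | 1680.00 | 7.00 | 60.00 | 11760.00 | 100800.00
bottom flange | 3080.00 | 84.00 | 11.00 | 258720.00 | 33880.00
top flange | 3080.00 | 84.00 | 109.00 | 258720.00 | 335720.00
Σ | 7840.00 |  |  | 529200.00 | 470400.00
X̄ = 529200.00 / 7840.00 = 67.50 mm
Ȳ = 470400.00 / 7840.00 = 60.00 mm

X̄ = 67.50 mm, Ȳ = 60.00 mm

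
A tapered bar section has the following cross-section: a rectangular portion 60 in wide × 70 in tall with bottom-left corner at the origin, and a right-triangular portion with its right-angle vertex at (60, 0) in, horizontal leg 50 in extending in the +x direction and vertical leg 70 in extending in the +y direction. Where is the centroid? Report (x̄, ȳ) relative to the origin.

rectangular portion: A = 60 × 70 = 4200.00, centroid at (30.00, 35.00).
triangular portion: A = ½·50·70 = 1750.00, centroid at (76.67, 23.33).
ΣA = 5950.00 in², ΣAx̄ = 260166.67 in³, ΣAȳ = 187833.33 in³.
x̄ = 260166.67/5950.00 = 43.73 in; ȳ = 187833.33/5950.00 = 31.57 in.

x̄ = 43.73 in, ȳ = 31.57 in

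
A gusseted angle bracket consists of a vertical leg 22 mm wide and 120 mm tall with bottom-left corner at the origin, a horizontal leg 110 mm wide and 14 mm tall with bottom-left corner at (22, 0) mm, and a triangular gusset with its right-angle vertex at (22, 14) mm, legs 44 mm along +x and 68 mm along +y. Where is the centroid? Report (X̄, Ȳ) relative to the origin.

X̄ = 35.67 mm, Ȳ = 39.47 mm

vertical leg: A = 22 × 120 = 2640.00, centroid at (11.00, 60.00).
horizontal leg: A = 110 × 14 = 1540.00, centroid at (77.00, 7.00).
gusset: A = ½·44·68 = 1496.00, centroid at (36.67, 36.67).
ΣA = 5676.00 mm²
ΣAX̄ = (2640.00)(11.00) + (1540.00)(77.00) + (1496.00)(36.67) = 202473.33 mm³
ΣAȲ = (2640.00)(60.00) + (1540.00)(7.00) + (1496.00)(36.67) = 224033.33 mm³
X̄ = 202473.33 / 5676.00 = 35.67 mm
Ȳ = 224033.33 / 5676.00 = 39.47 mm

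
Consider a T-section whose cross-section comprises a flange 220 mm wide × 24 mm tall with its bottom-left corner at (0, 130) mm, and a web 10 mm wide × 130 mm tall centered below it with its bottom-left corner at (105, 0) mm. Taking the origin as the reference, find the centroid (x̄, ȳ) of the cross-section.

x̄ = 110.00 mm, ȳ = 126.79 mm

web: A = 10 × 130 = 1300.00, centroid at (110.00, 65.00).
flange: A = 220 × 24 = 5280.00, centroid at (110.00, 142.00).
ΣA = 6580.00 mm², ΣAx̄ = 723800.00 mm³, ΣAȳ = 834260.00 mm³.
x̄ = 723800.00/6580.00 = 110.00 mm; ȳ = 834260.00/6580.00 = 126.79 mm.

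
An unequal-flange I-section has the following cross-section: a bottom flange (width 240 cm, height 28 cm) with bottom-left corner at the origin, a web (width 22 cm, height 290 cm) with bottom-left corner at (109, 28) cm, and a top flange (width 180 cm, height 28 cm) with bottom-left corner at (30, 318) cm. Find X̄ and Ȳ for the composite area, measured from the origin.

X̄ = 120.00 cm, Ȳ = 158.27 cm

Part | A | x̄ᵢ | ȳᵢ | A·x̄ᵢ | A·ȳᵢ
bottom flange | 6720.00 | 120.00 | 14.00 | 806400.00 | 94080.00
web | 6380.00 | 120.00 | 173.00 | 765600.00 | 1103740.00
top flange | 5040.00 | 120.00 | 332.00 | 604800.00 | 1673280.00
Σ | 18140.00 |  |  | 2176800.00 | 2871100.00
X̄ = 2176800.00 / 18140.00 = 120.00 cm
Ȳ = 2871100.00 / 18140.00 = 158.27 cm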